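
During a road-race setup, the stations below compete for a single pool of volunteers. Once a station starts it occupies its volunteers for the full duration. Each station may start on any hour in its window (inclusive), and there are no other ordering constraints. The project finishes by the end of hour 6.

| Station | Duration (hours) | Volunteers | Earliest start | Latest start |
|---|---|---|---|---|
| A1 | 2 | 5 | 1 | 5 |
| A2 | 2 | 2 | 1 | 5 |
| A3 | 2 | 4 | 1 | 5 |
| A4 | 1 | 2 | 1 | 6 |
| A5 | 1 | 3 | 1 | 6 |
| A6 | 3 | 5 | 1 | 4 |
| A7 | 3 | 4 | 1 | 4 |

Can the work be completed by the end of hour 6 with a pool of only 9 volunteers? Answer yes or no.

Schedule A1@1, A2@3, A3@5, A4@4, A5@3, A6@4, A7@1: h1:9  h2:9  h3:9  h4:9  h5:9  h6:9 — peak 9 ≤ 9.

yes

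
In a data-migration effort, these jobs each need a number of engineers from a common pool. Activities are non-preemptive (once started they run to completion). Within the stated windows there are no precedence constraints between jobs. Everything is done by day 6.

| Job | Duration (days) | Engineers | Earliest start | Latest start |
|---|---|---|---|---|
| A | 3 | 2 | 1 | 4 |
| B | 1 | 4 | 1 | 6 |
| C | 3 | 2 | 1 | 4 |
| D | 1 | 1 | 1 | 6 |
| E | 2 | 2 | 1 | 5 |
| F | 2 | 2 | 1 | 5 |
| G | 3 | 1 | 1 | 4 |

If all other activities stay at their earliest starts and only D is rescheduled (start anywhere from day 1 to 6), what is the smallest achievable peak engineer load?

13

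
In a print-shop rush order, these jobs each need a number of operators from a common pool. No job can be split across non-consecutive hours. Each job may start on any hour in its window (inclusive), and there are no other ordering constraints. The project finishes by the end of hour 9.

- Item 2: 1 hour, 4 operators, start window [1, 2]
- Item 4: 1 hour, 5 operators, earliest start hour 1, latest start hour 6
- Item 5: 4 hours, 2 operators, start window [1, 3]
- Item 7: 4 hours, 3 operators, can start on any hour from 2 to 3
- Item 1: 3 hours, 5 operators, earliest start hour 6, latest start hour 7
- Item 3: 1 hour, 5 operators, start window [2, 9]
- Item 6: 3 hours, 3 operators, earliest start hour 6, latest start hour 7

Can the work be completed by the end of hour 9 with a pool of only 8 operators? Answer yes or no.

yes

Schedule Item 2@1, Item 4@2, Item 5@1, Item 7@3, Item 1@6, Item 3@5, Item 6@7: h1:6  h2:7  h3:5  h4:5  h5:8  h6:8  h7:8  h8:8  h9:3 — peak 8 ≤ 8.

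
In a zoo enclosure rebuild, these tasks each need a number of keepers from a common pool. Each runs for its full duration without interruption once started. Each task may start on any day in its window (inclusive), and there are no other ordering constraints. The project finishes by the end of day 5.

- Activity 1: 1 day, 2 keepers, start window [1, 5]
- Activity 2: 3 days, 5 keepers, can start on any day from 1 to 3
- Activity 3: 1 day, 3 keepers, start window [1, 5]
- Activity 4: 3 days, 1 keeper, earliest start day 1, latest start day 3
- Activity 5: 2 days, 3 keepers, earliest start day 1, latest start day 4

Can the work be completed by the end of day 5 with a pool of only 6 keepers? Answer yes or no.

yes

Schedule Activity 1@1, Activity 2@3, Activity 3@2, Activity 4@3, Activity 5@1: d1:5  d2:6  d3:6  d4:6  d5:6 — peak 6 ≤ 6.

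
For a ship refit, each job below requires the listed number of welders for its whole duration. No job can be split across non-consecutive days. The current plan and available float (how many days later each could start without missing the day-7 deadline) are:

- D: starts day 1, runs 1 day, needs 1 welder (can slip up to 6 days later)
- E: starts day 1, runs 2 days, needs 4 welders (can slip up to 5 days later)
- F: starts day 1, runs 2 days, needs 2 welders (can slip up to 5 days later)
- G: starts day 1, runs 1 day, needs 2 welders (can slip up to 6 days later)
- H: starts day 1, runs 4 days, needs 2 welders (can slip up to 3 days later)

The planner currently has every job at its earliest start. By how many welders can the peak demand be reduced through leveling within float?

Early-start peak: d1:11  d2:8  d3:2  d4:2  d5:0  d6:0  d7:0 ⇒ 11.
Leveled (D@1, E@2, F@4, G@1, H@4): d1:3  d2:4  d3:4  d4:4  d5:4  d6:2  d7:2 ⇒ 4.
Reduction 11 − 4 = 7.

7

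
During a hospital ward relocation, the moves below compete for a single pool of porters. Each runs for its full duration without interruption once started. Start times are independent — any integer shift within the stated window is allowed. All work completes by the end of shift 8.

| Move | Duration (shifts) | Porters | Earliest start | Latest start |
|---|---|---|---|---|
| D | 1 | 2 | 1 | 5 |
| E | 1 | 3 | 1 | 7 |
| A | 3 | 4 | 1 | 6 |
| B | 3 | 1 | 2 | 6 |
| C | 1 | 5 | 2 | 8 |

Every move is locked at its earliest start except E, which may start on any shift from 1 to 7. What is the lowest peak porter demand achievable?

E@1: s1:9  s2:10  s3:5  s4:1  s5:0  s6:0  s7:0  s8:0 → peak 10
E@2: s1:6  s2:13  s3:5  s4:1  s5:0  s6:0  s7:0  s8:0 → peak 13
E@3: s1:6  s2:10  s3:8  s4:1  s5:0  s6:0  s7:0  s8:0 → peak 10
E@4: s1:6  s2:10  s3:5  s4:4  s5:0  s6:0  s7:0  s8:0 → peak 10
E@5: s1:6  s2:10  s3:5  s4:1  s5:3  s6:0  s7:0  s8:0 → peak 10
E@6: s1:6  s2:10  s3:5  s4:1  s5:0  s6:3  s7:0  s8:0 → peak 10
E@7: s1:6  s2:10  s3:5  s4:1  s5:0  s6:0  s7:3  s8:0 → peak 10
Best is E@1, peak 10.

10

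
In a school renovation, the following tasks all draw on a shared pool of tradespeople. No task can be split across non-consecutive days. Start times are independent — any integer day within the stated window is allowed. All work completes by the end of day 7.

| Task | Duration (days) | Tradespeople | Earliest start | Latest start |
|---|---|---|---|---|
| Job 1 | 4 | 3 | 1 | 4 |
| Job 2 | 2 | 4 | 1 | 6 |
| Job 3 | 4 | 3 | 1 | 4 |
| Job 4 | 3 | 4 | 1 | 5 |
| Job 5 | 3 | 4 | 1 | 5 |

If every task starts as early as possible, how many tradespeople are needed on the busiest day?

18

Early-start schedule: Job 1@1, Job 2@1, Job 3@1, Job 4@1, Job 5@1.
Load per day: day 1: 18, day 2: 18, day 3: 14, day 4: 6, day 5: 0, day 6: 0, day 7: 0.
Peak is 18.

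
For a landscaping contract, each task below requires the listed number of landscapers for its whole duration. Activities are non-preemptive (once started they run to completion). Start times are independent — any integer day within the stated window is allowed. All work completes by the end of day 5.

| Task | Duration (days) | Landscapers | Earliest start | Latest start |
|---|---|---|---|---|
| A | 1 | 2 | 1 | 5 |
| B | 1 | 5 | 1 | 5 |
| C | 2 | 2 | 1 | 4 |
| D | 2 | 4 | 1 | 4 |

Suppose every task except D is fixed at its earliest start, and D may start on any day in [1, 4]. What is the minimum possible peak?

9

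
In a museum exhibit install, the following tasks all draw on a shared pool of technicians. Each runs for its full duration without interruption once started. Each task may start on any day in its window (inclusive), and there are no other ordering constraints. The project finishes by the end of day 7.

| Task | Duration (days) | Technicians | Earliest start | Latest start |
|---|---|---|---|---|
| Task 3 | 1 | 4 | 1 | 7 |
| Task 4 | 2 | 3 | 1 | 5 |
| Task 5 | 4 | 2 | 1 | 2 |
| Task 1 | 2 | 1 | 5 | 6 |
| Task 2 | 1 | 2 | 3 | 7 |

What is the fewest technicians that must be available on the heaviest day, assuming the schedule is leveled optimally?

Early-start (Task 3@1, Task 4@1, Task 5@1, Task 1@5, Task 2@3) gives peak 9: d1:9  d2:5  d3:4  d4:2  d5:1  d6:1  d7:0.
Shift Task 3→7, Task 4→5.
Schedule Task 3@7, Task 4@5, Task 5@1, Task 1@5, Task 2@3: d1:2  d2:2  d3:4  d4:2  d5:4  d6:4  d7:4 — peak 4.
Total technician-days = 22 over 7 days ⇒ peak ≥ ⌈22/7⌉ = 4, so 4 is optimal.

4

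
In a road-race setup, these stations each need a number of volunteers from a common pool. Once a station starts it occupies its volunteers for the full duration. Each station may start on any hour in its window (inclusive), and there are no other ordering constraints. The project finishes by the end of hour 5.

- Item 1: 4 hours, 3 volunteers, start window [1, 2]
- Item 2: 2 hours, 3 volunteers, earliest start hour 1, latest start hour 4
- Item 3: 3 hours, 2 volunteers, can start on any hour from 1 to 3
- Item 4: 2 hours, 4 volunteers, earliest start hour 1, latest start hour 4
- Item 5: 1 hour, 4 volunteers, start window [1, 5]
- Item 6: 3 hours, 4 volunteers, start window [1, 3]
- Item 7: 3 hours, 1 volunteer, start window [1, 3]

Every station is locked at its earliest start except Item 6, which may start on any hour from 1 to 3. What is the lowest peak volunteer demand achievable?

Item 6@1: h1:21  h2:17  h3:10  h4:3  h5:0 → peak 21
Item 6@2: h1:17  h2:17  h3:10  h4:7  h5:0 → peak 17
Item 6@3: h1:17  h2:13  h3:10  h4:7  h5:4 → peak 17
Best is Item 6@2, peak 17.

17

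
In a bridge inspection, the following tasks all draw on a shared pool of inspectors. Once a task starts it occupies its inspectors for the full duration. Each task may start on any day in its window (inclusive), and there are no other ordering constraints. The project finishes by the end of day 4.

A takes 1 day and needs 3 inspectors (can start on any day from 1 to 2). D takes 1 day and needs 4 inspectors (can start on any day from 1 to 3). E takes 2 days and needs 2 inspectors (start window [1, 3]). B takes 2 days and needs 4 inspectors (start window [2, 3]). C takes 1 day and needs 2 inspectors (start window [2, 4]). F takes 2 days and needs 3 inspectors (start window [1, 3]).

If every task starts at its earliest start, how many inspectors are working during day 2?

11

At early start, day 2 has: E, B, C, F.
Demand: 2 + 4 + 2 + 3 = 11.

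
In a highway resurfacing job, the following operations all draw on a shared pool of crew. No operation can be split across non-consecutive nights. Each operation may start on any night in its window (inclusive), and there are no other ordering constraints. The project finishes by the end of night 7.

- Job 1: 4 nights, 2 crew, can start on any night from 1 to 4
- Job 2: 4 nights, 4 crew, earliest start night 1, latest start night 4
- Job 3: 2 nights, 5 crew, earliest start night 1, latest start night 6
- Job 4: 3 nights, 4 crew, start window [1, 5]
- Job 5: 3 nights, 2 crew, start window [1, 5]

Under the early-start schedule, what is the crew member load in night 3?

12

At early start, night 3 has: Job 1, Job 2, Job 4, Job 5.
Demand: 2 + 4 + 4 + 2 = 12.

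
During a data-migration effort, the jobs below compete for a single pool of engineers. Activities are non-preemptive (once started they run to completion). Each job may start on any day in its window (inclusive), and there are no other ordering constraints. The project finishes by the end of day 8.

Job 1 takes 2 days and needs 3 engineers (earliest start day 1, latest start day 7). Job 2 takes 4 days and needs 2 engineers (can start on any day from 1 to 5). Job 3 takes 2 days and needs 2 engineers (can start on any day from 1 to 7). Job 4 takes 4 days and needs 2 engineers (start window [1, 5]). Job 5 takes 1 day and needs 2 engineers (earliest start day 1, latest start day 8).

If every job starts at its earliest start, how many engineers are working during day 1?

11

At early start, day 1 has: Job 1, Job 2, Job 3, Job 4, Job 5.
Demand: 3 + 2 + 2 + 2 + 2 = 11.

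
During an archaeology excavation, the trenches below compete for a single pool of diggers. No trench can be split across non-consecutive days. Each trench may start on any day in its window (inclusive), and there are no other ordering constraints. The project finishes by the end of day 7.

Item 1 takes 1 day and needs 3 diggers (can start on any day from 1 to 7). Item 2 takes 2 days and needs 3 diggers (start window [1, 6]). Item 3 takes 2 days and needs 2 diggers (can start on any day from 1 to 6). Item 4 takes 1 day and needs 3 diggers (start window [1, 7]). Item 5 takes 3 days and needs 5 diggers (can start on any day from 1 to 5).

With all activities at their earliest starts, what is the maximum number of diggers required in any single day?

16

Early-start schedule: Item 1@1, Item 2@1, Item 3@1, Item 4@1, Item 5@1.
Load per day: day 1: 16, day 2: 10, day 3: 5, day 4: 0, day 5: 0, day 6: 0, day 7: 0.
Peak is 16.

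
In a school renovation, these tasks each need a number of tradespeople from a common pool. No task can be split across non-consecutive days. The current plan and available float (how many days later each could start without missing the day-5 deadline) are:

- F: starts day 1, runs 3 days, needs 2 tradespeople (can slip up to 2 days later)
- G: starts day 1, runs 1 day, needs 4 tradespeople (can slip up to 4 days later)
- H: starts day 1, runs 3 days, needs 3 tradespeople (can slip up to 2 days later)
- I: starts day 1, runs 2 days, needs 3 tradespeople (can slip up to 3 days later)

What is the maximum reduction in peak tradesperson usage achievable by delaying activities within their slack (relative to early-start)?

6

Early-start peak: d1:12  d2:8  d3:5  d4:0  d5:0 ⇒ 12.
Leveled (F@1, G@1, H@2, I@4): d1:6  d2:5  d3:5  d4:6  d5:3 ⇒ 6.
Reduction 12 − 6 = 6.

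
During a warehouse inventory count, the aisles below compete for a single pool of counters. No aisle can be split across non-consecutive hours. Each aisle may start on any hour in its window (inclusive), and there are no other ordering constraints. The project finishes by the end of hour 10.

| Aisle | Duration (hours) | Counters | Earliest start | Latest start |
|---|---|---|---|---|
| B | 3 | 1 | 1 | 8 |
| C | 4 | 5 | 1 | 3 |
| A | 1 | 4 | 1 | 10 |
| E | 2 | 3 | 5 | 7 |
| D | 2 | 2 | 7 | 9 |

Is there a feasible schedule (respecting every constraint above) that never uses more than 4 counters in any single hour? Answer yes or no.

The minimum achievable peak is 5; 4 < 5, so no feasible schedule stays within the cap.

no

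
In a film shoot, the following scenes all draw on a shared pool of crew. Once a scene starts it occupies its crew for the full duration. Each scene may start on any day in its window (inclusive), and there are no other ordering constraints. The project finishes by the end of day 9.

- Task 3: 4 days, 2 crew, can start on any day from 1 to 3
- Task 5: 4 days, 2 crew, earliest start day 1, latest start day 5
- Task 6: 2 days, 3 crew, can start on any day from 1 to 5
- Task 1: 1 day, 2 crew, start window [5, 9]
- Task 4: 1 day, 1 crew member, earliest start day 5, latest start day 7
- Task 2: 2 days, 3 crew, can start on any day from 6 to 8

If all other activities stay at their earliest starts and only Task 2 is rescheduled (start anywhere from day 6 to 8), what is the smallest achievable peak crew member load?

7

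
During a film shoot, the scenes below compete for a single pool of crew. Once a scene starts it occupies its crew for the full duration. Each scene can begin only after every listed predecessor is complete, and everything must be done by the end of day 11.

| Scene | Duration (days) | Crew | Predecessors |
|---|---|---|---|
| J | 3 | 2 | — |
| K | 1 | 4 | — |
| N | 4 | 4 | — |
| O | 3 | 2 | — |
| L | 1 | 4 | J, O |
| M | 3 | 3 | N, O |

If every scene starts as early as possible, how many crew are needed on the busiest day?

12

Early-start schedule: J@1, K@1, N@1, O@1, L@4, M@5.
Load per day: day 1: 12, day 2: 8, day 3: 8, day 4: 8, day 5: 3, day 6: 3, day 7: 3, day 8: 0, day 9: 0, day 10: 0, day 11: 0.
Peak is 12.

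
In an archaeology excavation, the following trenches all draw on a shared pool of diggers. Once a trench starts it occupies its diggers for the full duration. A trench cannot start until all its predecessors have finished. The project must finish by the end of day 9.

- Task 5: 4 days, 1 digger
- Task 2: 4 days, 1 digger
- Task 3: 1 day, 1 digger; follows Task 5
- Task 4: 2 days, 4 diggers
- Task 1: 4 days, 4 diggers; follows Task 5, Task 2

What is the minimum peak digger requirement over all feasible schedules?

6

Schedule Task 5@1, Task 2@1, Task 3@5, Task 4@1, Task 1@5: d1:6  d2:6  d3:2  d4:2  d5:5  d6:4  d7:4  d8:4  d9:0 — peak 6.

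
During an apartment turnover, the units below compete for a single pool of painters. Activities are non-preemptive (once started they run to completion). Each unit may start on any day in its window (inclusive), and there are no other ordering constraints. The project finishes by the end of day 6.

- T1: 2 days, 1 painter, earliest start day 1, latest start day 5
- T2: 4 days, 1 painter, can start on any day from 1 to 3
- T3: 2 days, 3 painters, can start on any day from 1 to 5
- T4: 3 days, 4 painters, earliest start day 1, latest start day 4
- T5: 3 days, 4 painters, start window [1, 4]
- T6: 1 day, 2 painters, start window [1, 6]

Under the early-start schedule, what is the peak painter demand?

15

Early-start schedule: T1@1, T2@1, T3@1, T4@1, T5@1, T6@1.
Load per day: day 1: 15, day 2: 13, day 3: 9, day 4: 1, day 5: 0, day 6: 0.
Peak is 15.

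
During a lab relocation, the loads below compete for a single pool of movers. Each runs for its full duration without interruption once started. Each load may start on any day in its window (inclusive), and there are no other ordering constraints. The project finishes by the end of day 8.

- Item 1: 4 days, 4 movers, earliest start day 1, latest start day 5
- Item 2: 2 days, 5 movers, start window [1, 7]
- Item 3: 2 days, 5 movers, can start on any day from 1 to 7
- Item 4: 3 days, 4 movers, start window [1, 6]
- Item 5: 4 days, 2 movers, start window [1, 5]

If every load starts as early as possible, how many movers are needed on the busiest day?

20

Early-start schedule: Item 1@1, Item 2@1, Item 3@1, Item 4@1, Item 5@1.
Load per day: day 1: 20, day 2: 20, day 3: 10, day 4: 6, day 5: 0, day 6: 0, day 7: 0, day 8: 0.
Peak is 20.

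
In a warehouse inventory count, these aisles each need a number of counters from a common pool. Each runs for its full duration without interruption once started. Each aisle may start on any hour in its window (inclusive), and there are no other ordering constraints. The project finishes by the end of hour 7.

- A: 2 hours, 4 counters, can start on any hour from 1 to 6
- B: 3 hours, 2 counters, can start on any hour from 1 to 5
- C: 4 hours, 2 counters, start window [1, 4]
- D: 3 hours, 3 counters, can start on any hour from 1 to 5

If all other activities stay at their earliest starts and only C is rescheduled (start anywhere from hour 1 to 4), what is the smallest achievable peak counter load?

C@1: h1:11  h2:11  h3:7  h4:2  h5:0  h6:0  h7:0 → peak 11
C@2: h1:9  h2:11  h3:7  h4:2  h5:2  h6:0  h7:0 → peak 11
C@3: h1:9  h2:9  h3:7  h4:2  h5:2  h6:2  h7:0 → peak 9
C@4: h1:9  h2:9  h3:5  h4:2  h5:2  h6:2  h7:2 → peak 9
Best is C@3, peak 9.

9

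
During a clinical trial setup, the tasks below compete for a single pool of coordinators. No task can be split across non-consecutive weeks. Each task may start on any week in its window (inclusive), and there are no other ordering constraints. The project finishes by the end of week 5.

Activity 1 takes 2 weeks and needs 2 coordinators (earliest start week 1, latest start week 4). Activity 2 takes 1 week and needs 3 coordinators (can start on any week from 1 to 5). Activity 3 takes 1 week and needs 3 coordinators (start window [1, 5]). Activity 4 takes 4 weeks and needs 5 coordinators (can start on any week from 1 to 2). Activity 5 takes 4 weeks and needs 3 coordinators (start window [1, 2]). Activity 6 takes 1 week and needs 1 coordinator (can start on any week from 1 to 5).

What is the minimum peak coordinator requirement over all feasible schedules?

10

Early-start (Activity 1@1, Activity 2@1, Activity 3@1, Activity 4@1, Activity 5@1, Activity 6@1) gives peak 17: w1:17  w2:10  w3:8  w4:8  w5:0.
Shift Activity 4→2, Activity 5→2.
Schedule Activity 1@1, Activity 2@1, Activity 3@1, Activity 4@2, Activity 5@2, Activity 6@1: w1:9  w2:10  w3:8  w4:8  w5:8 — peak 10.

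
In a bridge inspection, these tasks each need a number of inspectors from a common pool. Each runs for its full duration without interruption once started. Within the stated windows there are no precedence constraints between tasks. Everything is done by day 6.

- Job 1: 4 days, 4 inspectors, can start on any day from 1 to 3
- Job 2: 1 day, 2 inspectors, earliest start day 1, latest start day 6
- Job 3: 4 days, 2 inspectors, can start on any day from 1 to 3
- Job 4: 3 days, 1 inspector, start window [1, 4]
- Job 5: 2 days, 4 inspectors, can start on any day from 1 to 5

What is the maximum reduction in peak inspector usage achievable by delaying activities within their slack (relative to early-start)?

6

Early-start peak: d1:13  d2:11  d3:7  d4:6  d5:0  d6:0 ⇒ 13.
Leveled (Job 1@1, Job 2@1, Job 3@2, Job 4@1, Job 5@5): d1:7  d2:7  d3:7  d4:6  d5:6  d6:4 ⇒ 7.
Reduction 13 − 7 = 6.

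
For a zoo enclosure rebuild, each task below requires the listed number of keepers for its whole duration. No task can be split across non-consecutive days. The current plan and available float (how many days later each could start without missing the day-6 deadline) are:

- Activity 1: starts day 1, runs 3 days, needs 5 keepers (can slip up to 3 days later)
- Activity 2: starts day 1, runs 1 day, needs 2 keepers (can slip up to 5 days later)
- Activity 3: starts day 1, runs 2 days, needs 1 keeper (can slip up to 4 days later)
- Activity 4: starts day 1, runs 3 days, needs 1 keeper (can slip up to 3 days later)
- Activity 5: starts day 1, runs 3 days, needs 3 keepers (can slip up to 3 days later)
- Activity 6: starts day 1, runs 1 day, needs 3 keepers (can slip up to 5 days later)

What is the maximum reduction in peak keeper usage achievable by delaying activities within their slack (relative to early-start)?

Early-start peak: d1:15  d2:10  d3:9  d4:0  d5:0  d6:0 ⇒ 15.
Leveled (Activity 1@1, Activity 2@4, Activity 3@1, Activity 4@3, Activity 5@4, Activity 6@6): d1:6  d2:6  d3:6  d4:6  d5:4  d6:6 ⇒ 6.
Reduction 15 − 6 = 9.

9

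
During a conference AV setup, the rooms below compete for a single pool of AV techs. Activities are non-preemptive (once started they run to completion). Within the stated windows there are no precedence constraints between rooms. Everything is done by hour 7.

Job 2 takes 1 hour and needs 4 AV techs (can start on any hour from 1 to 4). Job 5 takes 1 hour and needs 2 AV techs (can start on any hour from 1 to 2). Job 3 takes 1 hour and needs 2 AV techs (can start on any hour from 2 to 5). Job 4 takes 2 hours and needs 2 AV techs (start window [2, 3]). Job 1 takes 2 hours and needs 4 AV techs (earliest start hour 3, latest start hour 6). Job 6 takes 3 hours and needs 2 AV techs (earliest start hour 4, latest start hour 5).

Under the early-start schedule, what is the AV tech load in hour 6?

At early start, hour 6 has: Job 6.
Demand: 2 = 2.

2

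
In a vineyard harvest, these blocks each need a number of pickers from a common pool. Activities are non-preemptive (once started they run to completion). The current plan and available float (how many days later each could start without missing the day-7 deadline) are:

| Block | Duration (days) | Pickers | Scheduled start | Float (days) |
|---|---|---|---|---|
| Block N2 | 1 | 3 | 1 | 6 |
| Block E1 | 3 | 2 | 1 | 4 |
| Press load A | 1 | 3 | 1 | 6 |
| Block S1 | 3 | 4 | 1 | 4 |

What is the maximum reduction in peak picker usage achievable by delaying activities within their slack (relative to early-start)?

Early-start peak: d1:12  d2:6  d3:6  d4:0  d5:0  d6:0  d7:0 ⇒ 12.
Leveled (Block N2@1, Block E1@1, Press load A@2, Block S1@4): d1:5  d2:5  d3:2  d4:4  d5:4  d6:4  d7:0 ⇒ 5.
Reduction 12 − 5 = 7.

7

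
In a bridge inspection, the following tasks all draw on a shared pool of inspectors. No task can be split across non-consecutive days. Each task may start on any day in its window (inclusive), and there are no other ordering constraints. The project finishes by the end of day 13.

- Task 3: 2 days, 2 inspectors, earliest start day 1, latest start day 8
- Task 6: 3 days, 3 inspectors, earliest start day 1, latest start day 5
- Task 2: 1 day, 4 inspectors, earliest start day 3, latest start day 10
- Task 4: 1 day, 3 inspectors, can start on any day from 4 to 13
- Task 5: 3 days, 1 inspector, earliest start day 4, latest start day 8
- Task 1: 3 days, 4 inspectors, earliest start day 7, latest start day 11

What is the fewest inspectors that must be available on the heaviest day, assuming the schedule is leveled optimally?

4

Early-start (Task 3@1, Task 6@1, Task 2@3, Task 4@4, Task 5@4, Task 1@7) gives peak 7: d1:5  d2:5  d3:7  d4:4  d5:1  d6:1  d7:4  d8:4  d9:4  d10:0  d11:0  d12:0  d13:0.
Shift Task 6→3, Task 2→6, Task 4→7, Task 5→7, Task 1→10.
Schedule Task 3@1, Task 6@3, Task 2@6, Task 4@7, Task 5@7, Task 1@10: d1:2  d2:2  d3:3  d4:3  d5:3  d6:4  d7:4  d8:1  d9:1  d10:4  d11:4  d12:4  d13:0 — peak 4.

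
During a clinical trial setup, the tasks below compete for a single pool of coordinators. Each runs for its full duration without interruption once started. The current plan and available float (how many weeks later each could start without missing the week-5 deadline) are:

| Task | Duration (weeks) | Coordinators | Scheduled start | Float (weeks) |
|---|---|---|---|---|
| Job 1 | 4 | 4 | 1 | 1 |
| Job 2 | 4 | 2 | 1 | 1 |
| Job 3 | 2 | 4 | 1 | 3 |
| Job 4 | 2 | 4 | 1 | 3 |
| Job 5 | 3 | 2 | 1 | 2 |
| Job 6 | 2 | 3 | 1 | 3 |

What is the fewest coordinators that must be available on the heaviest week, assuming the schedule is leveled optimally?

13

Early-start (Job 1@1, Job 2@1, Job 3@1, Job 4@1, Job 5@1, Job 6@1) gives peak 19: w1:19  w2:19  w3:8  w4:6  w5:0.
Shift Job 4→3, Job 6→4.
Schedule Job 1@1, Job 2@1, Job 3@1, Job 4@3, Job 5@1, Job 6@4: w1:12  w2:12  w3:12  w4:13  w5:3 — peak 13.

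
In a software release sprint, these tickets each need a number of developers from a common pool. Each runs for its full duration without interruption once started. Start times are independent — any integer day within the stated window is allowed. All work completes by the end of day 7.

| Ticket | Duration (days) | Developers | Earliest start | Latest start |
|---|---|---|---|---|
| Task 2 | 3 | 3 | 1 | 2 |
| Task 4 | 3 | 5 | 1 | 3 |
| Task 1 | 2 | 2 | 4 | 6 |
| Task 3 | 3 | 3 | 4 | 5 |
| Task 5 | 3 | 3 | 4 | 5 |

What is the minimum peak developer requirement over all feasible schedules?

Schedule Task 2@1, Task 4@1, Task 1@4, Task 3@4, Task 5@4: d1:8  d2:8  d3:8  d4:8  d5:8  d6:6  d7:0 — peak 8.

8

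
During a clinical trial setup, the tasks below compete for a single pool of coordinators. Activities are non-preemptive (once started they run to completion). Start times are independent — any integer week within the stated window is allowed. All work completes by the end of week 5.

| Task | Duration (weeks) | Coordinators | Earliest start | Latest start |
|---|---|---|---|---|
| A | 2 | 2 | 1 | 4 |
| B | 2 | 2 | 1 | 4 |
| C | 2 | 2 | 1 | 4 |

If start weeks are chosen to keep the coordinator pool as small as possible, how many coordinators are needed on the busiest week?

4

Early-start (A@1, B@1, C@1) gives peak 6: w1:6  w2:6  w3:0  w4:0  w5:0.
Shift C→3.
Schedule A@1, B@1, C@3: w1:4  w2:4  w3:2  w4:2  w5:0 — peak 4.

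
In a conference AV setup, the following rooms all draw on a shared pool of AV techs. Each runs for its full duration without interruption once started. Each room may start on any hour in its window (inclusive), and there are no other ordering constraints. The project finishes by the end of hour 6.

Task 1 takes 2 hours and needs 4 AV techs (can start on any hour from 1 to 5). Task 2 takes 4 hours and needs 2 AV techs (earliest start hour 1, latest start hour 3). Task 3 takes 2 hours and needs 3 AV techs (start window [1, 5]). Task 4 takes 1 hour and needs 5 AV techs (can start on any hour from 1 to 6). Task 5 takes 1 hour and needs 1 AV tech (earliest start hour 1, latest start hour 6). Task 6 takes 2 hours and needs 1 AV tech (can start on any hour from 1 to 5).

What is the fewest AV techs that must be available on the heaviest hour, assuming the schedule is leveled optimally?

6

Early-start (Task 1@1, Task 2@1, Task 3@1, Task 4@1, Task 5@1, Task 6@1) gives peak 16: h1:16  h2:10  h3:2  h4:2  h5:0  h6:0.
Shift Task 3→3, Task 4→5, Task 5→3, Task 6→4.
Schedule Task 1@1, Task 2@1, Task 3@3, Task 4@5, Task 5@3, Task 6@4: h1:6  h2:6  h3:6  h4:6  h5:6  h6:0 — peak 6.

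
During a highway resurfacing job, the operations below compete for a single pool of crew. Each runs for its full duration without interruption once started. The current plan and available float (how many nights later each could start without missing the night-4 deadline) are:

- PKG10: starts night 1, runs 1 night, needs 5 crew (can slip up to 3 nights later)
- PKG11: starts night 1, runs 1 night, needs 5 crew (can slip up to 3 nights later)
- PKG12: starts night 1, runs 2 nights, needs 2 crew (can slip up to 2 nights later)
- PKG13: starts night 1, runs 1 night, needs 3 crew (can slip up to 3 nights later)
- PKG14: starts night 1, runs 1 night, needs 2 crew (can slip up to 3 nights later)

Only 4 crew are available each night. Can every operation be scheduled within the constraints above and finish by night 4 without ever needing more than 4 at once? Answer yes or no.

no

Total crew member-nights = 19; over 4 nights the average is 19/4 > 4, so some night must exceed 4.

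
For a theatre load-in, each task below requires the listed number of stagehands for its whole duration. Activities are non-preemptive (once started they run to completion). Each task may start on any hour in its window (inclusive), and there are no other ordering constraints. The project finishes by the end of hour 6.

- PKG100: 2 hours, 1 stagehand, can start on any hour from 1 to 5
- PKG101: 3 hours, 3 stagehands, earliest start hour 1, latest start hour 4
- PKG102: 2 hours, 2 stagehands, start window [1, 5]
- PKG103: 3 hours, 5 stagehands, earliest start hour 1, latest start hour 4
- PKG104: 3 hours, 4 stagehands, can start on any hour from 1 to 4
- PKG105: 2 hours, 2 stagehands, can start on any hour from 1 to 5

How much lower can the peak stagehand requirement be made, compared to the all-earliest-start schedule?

Early-start peak: h1:17  h2:17  h3:12  h4:0  h5:0  h6:0 ⇒ 17.
Leveled (PKG100@1, PKG101@1, PKG102@1, PKG103@3, PKG104@4, PKG105@1): h1:8  h2:8  h3:8  h4:9  h5:9  h6:4 ⇒ 9.
Reduction 17 − 9 = 8.

8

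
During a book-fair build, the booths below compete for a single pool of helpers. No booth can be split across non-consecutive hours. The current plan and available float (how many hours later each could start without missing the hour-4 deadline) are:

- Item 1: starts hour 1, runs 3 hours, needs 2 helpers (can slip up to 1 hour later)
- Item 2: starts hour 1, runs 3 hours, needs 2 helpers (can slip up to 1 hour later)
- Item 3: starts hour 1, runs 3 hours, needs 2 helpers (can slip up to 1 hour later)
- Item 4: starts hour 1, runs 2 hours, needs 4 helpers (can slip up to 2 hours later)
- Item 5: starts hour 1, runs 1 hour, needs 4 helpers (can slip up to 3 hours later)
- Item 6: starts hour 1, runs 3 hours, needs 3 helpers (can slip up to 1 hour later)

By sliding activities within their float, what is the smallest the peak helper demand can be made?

13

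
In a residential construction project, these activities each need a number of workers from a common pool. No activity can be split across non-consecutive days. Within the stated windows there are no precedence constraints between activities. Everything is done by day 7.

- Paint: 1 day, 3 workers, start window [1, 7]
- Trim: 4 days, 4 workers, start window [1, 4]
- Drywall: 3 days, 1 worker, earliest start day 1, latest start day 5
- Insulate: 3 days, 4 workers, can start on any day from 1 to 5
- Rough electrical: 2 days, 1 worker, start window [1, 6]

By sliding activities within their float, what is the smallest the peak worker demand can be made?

Early-start (Paint@1, Trim@1, Drywall@1, Insulate@1, Rough electrical@1) gives peak 13: d1:13  d2:10  d3:9  d4:4  d5:0  d6:0  d7:0.
Shift Drywall→2, Insulate→5, Rough electrical→2.
Schedule Paint@1, Trim@1, Drywall@2, Insulate@5, Rough electrical@2: d1:7  d2:6  d3:6  d4:5  d5:4  d6:4  d7:4 — peak 7.

7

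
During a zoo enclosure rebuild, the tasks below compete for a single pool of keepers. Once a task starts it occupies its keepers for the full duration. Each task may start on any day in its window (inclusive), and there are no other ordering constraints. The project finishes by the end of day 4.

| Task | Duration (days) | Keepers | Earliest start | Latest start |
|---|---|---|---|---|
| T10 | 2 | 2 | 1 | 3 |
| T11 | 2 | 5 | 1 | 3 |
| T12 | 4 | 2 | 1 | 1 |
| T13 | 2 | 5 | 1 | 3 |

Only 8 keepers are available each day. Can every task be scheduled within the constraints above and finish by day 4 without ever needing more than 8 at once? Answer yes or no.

The minimum achievable peak is 9; 8 < 9, so no feasible schedule stays within the cap.

no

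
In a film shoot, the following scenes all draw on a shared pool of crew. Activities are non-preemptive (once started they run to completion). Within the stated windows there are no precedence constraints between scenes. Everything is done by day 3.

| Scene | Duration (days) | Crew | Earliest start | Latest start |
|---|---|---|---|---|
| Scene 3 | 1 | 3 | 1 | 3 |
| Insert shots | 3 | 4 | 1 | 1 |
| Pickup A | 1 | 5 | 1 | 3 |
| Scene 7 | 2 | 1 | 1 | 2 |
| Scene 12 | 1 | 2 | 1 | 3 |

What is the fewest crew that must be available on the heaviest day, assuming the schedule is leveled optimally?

9

Early-start (Scene 3@1, Insert shots@1, Pickup A@1, Scene 7@1, Scene 12@1) gives peak 15: d1:15  d2:5  d3:4.
Shift Pickup A→3, Scene 12→2.
Schedule Scene 3@1, Insert shots@1, Pickup A@3, Scene 7@1, Scene 12@2: d1:8  d2:7  d3:9 — peak 9.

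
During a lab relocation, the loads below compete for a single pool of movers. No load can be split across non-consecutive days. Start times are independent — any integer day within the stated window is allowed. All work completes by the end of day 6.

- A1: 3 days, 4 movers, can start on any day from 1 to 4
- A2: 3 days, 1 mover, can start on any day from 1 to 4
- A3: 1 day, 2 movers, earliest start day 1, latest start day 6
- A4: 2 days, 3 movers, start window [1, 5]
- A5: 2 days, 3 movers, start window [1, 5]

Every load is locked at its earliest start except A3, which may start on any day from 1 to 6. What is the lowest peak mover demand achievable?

A3@1: d1:13  d2:11  d3:5  d4:0  d5:0  d6:0 → peak 13
A3@2: d1:11  d2:13  d3:5  d4:0  d5:0  d6:0 → peak 13
A3@3: d1:11  d2:11  d3:7  d4:0  d5:0  d6:0 → peak 11
A3@4: d1:11  d2:11  d3:5  d4:2  d5:0  d6:0 → peak 11
A3@5: d1:11  d2:11  d3:5  d4:0  d5:2  d6:0 → peak 11
A3@6: d1:11  d2:11  d3:5  d4:0  d5:0  d6:2 → peak 11
Best is A3@3, peak 11.

11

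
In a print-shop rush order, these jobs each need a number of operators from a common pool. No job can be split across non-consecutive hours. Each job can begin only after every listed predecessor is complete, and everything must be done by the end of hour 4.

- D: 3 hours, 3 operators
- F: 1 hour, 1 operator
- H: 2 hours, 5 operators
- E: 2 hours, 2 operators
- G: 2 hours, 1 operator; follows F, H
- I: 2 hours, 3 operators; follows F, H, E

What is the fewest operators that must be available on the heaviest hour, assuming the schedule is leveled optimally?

Early-start (D@1, F@1, H@1, E@1, G@3, I@3) gives peak 11: h1:11  h2:10  h3:7  h4:4.
Shift D→2.
Schedule D@2, F@1, H@1, E@1, G@3, I@3: h1:8  h2:10  h3:7  h4:7 — peak 10.
No arrangement of the 4 feasible schedules does better.

10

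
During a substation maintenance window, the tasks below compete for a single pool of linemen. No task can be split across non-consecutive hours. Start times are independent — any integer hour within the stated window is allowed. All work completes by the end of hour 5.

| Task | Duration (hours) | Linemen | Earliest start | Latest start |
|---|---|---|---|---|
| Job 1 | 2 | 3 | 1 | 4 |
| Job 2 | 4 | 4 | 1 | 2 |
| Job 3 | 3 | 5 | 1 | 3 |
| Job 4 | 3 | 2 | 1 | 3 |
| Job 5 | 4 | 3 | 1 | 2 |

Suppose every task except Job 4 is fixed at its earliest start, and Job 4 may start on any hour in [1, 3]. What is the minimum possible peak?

Job 4@1: h1:17  h2:17  h3:14  h4:7  h5:0 → peak 17
Job 4@2: h1:15  h2:17  h3:14  h4:9  h5:0 → peak 17
Job 4@3: h1:15  h2:15  h3:14  h4:9  h5:2 → peak 15
Best is Job 4@3, peak 15.

15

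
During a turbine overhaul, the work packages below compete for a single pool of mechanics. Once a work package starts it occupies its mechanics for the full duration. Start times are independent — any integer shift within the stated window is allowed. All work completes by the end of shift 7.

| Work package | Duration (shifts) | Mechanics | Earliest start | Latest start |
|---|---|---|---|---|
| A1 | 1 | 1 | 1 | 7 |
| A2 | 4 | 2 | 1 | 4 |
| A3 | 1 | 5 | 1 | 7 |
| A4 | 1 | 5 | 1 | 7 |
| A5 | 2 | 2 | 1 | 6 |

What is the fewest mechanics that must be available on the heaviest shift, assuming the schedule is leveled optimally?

Early-start (A1@1, A2@1, A3@1, A4@1, A5@1) gives peak 15: s1:15  s2:4  s3:2  s4:2  s5:0  s6:0  s7:0.
Shift A3→5, A4→6.
Schedule A1@1, A2@1, A3@5, A4@6, A5@1: s1:5  s2:4  s3:2  s4:2  s5:5  s6:5  s7:0 — peak 5.

5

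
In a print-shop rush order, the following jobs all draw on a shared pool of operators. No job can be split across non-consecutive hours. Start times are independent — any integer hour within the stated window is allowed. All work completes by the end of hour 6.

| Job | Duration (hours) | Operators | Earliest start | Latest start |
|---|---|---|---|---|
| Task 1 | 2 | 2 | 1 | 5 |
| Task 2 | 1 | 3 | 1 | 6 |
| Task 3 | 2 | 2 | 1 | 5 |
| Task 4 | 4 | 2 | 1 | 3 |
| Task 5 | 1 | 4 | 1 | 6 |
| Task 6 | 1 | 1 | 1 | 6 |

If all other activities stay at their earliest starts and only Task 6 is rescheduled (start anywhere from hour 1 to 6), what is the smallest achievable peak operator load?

13

Task 6@1: h1:14  h2:6  h3:2  h4:2  h5:0  h6:0 → peak 14
Task 6@2: h1:13  h2:7  h3:2  h4:2  h5:0  h6:0 → peak 13
Task 6@3: h1:13  h2:6  h3:3  h4:2  h5:0  h6:0 → peak 13
Task 6@4: h1:13  h2:6  h3:2  h4:3  h5:0  h6:0 → peak 13
Task 6@5: h1:13  h2:6  h3:2  h4:2  h5:1  h6:0 → peak 13
Task 6@6: h1:13  h2:6  h3:2  h4:2  h5:0  h6:1 → peak 13
Best is Task 6@2, peak 13.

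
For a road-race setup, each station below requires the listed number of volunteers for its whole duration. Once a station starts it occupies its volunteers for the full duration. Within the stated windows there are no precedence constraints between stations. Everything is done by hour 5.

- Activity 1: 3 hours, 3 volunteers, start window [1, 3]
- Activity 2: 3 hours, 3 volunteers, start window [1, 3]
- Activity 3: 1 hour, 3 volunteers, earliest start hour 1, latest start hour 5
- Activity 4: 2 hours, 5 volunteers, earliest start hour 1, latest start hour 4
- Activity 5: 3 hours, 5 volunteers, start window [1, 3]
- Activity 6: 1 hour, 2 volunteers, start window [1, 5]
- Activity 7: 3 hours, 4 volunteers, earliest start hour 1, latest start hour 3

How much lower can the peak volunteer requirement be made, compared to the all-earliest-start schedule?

Early-start peak: h1:25  h2:20  h3:15  h4:0  h5:0 ⇒ 25.
Leveled (Activity 1@1, Activity 2@1, Activity 3@1, Activity 4@1, Activity 5@3, Activity 6@2, Activity 7@3): h1:14  h2:13  h3:15  h4:9  h5:9 ⇒ 15.
Reduction 25 − 15 = 10.

10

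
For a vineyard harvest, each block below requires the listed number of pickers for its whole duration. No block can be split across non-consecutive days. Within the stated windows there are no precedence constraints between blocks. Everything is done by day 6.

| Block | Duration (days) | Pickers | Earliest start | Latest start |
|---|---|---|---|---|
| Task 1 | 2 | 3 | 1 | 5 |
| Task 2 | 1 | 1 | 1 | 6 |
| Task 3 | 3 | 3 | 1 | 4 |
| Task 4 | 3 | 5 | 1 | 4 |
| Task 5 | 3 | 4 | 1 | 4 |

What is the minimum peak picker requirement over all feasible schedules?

Early-start (Task 1@1, Task 2@1, Task 3@1, Task 4@1, Task 5@1) gives peak 16: d1:16  d2:15  d3:12  d4:0  d5:0  d6:0.
Shift Task 3→3, Task 4→4.
Schedule Task 1@1, Task 2@1, Task 3@3, Task 4@4, Task 5@1: d1:8  d2:7  d3:7  d4:8  d5:8  d6:5 — peak 8.
Total picker-days = 43 over 6 days ⇒ peak ≥ ⌈43/6⌉ = 8, so 8 is optimal.

8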